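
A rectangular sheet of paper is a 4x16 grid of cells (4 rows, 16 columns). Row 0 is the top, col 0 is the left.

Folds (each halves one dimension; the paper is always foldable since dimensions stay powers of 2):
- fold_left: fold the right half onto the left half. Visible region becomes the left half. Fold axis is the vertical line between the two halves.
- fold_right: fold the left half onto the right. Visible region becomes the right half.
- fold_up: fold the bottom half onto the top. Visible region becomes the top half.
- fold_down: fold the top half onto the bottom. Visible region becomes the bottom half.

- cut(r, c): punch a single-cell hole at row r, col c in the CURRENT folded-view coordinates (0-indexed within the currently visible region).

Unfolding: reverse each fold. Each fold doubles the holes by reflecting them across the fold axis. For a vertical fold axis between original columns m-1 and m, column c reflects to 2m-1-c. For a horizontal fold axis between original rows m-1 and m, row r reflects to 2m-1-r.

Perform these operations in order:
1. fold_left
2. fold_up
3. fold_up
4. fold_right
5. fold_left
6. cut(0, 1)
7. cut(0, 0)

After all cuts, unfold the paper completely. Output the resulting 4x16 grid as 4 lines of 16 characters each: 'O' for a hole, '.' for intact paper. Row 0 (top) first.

Op 1 fold_left: fold axis v@8; visible region now rows[0,4) x cols[0,8) = 4x8
Op 2 fold_up: fold axis h@2; visible region now rows[0,2) x cols[0,8) = 2x8
Op 3 fold_up: fold axis h@1; visible region now rows[0,1) x cols[0,8) = 1x8
Op 4 fold_right: fold axis v@4; visible region now rows[0,1) x cols[4,8) = 1x4
Op 5 fold_left: fold axis v@6; visible region now rows[0,1) x cols[4,6) = 1x2
Op 6 cut(0, 1): punch at orig (0,5); cuts so far [(0, 5)]; region rows[0,1) x cols[4,6) = 1x2
Op 7 cut(0, 0): punch at orig (0,4); cuts so far [(0, 4), (0, 5)]; region rows[0,1) x cols[4,6) = 1x2
Unfold 1 (reflect across v@6): 4 holes -> [(0, 4), (0, 5), (0, 6), (0, 7)]
Unfold 2 (reflect across v@4): 8 holes -> [(0, 0), (0, 1), (0, 2), (0, 3), (0, 4), (0, 5), (0, 6), (0, 7)]
Unfold 3 (reflect across h@1): 16 holes -> [(0, 0), (0, 1), (0, 2), (0, 3), (0, 4), (0, 5), (0, 6), (0, 7), (1, 0), (1, 1), (1, 2), (1, 3), (1, 4), (1, 5), (1, 6), (1, 7)]
Unfold 4 (reflect across h@2): 32 holes -> [(0, 0), (0, 1), (0, 2), (0, 3), (0, 4), (0, 5), (0, 6), (0, 7), (1, 0), (1, 1), (1, 2), (1, 3), (1, 4), (1, 5), (1, 6), (1, 7), (2, 0), (2, 1), (2, 2), (2, 3), (2, 4), (2, 5), (2, 6), (2, 7), (3, 0), (3, 1), (3, 2), (3, 3), (3, 4), (3, 5), (3, 6), (3, 7)]
Unfold 5 (reflect across v@8): 64 holes -> [(0, 0), (0, 1), (0, 2), (0, 3), (0, 4), (0, 5), (0, 6), (0, 7), (0, 8), (0, 9), (0, 10), (0, 11), (0, 12), (0, 13), (0, 14), (0, 15), (1, 0), (1, 1), (1, 2), (1, 3), (1, 4), (1, 5), (1, 6), (1, 7), (1, 8), (1, 9), (1, 10), (1, 11), (1, 12), (1, 13), (1, 14), (1, 15), (2, 0), (2, 1), (2, 2), (2, 3), (2, 4), (2, 5), (2, 6), (2, 7), (2, 8), (2, 9), (2, 10), (2, 11), (2, 12), (2, 13), (2, 14), (2, 15), (3, 0), (3, 1), (3, 2), (3, 3), (3, 4), (3, 5), (3, 6), (3, 7), (3, 8), (3, 9), (3, 10), (3, 11), (3, 12), (3, 13), (3, 14), (3, 15)]

Answer: OOOOOOOOOOOOOOOO
OOOOOOOOOOOOOOOO
OOOOOOOOOOOOOOOO
OOOOOOOOOOOOOOOO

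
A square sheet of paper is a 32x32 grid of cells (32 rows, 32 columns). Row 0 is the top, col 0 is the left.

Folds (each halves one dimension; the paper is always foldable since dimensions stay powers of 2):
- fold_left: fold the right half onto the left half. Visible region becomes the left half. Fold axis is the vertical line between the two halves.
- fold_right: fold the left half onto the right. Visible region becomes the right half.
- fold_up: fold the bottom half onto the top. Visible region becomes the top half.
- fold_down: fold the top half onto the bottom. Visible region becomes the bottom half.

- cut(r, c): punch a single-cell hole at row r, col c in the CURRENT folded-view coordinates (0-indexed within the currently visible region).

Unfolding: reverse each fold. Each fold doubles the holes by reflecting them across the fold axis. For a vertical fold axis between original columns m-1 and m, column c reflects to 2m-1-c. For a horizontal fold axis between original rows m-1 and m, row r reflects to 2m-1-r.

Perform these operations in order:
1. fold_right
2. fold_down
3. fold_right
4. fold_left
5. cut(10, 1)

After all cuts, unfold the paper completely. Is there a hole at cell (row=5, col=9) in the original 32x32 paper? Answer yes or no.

Answer: yes

Derivation:
Op 1 fold_right: fold axis v@16; visible region now rows[0,32) x cols[16,32) = 32x16
Op 2 fold_down: fold axis h@16; visible region now rows[16,32) x cols[16,32) = 16x16
Op 3 fold_right: fold axis v@24; visible region now rows[16,32) x cols[24,32) = 16x8
Op 4 fold_left: fold axis v@28; visible region now rows[16,32) x cols[24,28) = 16x4
Op 5 cut(10, 1): punch at orig (26,25); cuts so far [(26, 25)]; region rows[16,32) x cols[24,28) = 16x4
Unfold 1 (reflect across v@28): 2 holes -> [(26, 25), (26, 30)]
Unfold 2 (reflect across v@24): 4 holes -> [(26, 17), (26, 22), (26, 25), (26, 30)]
Unfold 3 (reflect across h@16): 8 holes -> [(5, 17), (5, 22), (5, 25), (5, 30), (26, 17), (26, 22), (26, 25), (26, 30)]
Unfold 4 (reflect across v@16): 16 holes -> [(5, 1), (5, 6), (5, 9), (5, 14), (5, 17), (5, 22), (5, 25), (5, 30), (26, 1), (26, 6), (26, 9), (26, 14), (26, 17), (26, 22), (26, 25), (26, 30)]
Holes: [(5, 1), (5, 6), (5, 9), (5, 14), (5, 17), (5, 22), (5, 25), (5, 30), (26, 1), (26, 6), (26, 9), (26, 14), (26, 17), (26, 22), (26, 25), (26, 30)]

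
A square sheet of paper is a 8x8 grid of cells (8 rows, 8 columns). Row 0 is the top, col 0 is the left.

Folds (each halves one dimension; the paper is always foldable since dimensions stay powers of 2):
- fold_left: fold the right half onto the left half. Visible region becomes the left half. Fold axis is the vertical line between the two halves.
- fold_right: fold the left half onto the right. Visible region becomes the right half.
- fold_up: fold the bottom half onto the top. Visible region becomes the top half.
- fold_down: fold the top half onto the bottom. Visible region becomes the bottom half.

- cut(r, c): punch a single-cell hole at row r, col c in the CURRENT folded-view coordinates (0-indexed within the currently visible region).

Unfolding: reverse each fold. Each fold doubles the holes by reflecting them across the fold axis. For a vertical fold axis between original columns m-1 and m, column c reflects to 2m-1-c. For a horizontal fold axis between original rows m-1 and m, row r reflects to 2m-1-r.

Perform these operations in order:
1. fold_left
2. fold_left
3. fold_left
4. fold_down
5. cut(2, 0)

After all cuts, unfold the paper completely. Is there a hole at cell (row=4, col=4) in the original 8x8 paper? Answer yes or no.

Answer: no

Derivation:
Op 1 fold_left: fold axis v@4; visible region now rows[0,8) x cols[0,4) = 8x4
Op 2 fold_left: fold axis v@2; visible region now rows[0,8) x cols[0,2) = 8x2
Op 3 fold_left: fold axis v@1; visible region now rows[0,8) x cols[0,1) = 8x1
Op 4 fold_down: fold axis h@4; visible region now rows[4,8) x cols[0,1) = 4x1
Op 5 cut(2, 0): punch at orig (6,0); cuts so far [(6, 0)]; region rows[4,8) x cols[0,1) = 4x1
Unfold 1 (reflect across h@4): 2 holes -> [(1, 0), (6, 0)]
Unfold 2 (reflect across v@1): 4 holes -> [(1, 0), (1, 1), (6, 0), (6, 1)]
Unfold 3 (reflect across v@2): 8 holes -> [(1, 0), (1, 1), (1, 2), (1, 3), (6, 0), (6, 1), (6, 2), (6, 3)]
Unfold 4 (reflect across v@4): 16 holes -> [(1, 0), (1, 1), (1, 2), (1, 3), (1, 4), (1, 5), (1, 6), (1, 7), (6, 0), (6, 1), (6, 2), (6, 3), (6, 4), (6, 5), (6, 6), (6, 7)]
Holes: [(1, 0), (1, 1), (1, 2), (1, 3), (1, 4), (1, 5), (1, 6), (1, 7), (6, 0), (6, 1), (6, 2), (6, 3), (6, 4), (6, 5), (6, 6), (6, 7)]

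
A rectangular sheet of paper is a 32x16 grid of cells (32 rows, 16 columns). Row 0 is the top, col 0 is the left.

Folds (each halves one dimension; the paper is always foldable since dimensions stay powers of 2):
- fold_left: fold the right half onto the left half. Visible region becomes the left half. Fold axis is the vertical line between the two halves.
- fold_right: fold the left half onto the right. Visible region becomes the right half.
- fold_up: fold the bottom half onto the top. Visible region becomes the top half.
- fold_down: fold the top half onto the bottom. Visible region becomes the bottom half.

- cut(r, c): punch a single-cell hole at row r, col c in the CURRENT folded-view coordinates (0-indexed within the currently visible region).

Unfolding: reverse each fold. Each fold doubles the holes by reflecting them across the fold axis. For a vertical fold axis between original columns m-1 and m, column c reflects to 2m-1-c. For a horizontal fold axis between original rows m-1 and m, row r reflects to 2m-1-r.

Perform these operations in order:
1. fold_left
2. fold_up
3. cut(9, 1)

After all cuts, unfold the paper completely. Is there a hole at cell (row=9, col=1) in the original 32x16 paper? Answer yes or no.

Answer: yes

Derivation:
Op 1 fold_left: fold axis v@8; visible region now rows[0,32) x cols[0,8) = 32x8
Op 2 fold_up: fold axis h@16; visible region now rows[0,16) x cols[0,8) = 16x8
Op 3 cut(9, 1): punch at orig (9,1); cuts so far [(9, 1)]; region rows[0,16) x cols[0,8) = 16x8
Unfold 1 (reflect across h@16): 2 holes -> [(9, 1), (22, 1)]
Unfold 2 (reflect across v@8): 4 holes -> [(9, 1), (9, 14), (22, 1), (22, 14)]
Holes: [(9, 1), (9, 14), (22, 1), (22, 14)]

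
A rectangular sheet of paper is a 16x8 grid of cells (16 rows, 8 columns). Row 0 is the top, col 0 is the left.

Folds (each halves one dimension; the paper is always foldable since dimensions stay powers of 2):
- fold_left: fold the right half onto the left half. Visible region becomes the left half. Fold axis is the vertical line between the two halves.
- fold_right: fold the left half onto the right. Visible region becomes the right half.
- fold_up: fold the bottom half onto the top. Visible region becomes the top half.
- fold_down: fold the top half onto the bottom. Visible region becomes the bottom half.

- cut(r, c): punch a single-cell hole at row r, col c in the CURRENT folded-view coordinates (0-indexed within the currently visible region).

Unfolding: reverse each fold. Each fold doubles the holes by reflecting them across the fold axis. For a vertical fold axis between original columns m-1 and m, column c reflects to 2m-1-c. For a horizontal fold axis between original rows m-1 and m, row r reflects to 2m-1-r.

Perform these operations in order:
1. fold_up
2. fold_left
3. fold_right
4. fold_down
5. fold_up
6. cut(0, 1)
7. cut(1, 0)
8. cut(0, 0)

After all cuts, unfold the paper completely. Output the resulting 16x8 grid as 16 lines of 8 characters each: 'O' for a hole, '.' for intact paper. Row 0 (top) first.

Op 1 fold_up: fold axis h@8; visible region now rows[0,8) x cols[0,8) = 8x8
Op 2 fold_left: fold axis v@4; visible region now rows[0,8) x cols[0,4) = 8x4
Op 3 fold_right: fold axis v@2; visible region now rows[0,8) x cols[2,4) = 8x2
Op 4 fold_down: fold axis h@4; visible region now rows[4,8) x cols[2,4) = 4x2
Op 5 fold_up: fold axis h@6; visible region now rows[4,6) x cols[2,4) = 2x2
Op 6 cut(0, 1): punch at orig (4,3); cuts so far [(4, 3)]; region rows[4,6) x cols[2,4) = 2x2
Op 7 cut(1, 0): punch at orig (5,2); cuts so far [(4, 3), (5, 2)]; region rows[4,6) x cols[2,4) = 2x2
Op 8 cut(0, 0): punch at orig (4,2); cuts so far [(4, 2), (4, 3), (5, 2)]; region rows[4,6) x cols[2,4) = 2x2
Unfold 1 (reflect across h@6): 6 holes -> [(4, 2), (4, 3), (5, 2), (6, 2), (7, 2), (7, 3)]
Unfold 2 (reflect across h@4): 12 holes -> [(0, 2), (0, 3), (1, 2), (2, 2), (3, 2), (3, 3), (4, 2), (4, 3), (5, 2), (6, 2), (7, 2), (7, 3)]
Unfold 3 (reflect across v@2): 24 holes -> [(0, 0), (0, 1), (0, 2), (0, 3), (1, 1), (1, 2), (2, 1), (2, 2), (3, 0), (3, 1), (3, 2), (3, 3), (4, 0), (4, 1), (4, 2), (4, 3), (5, 1), (5, 2), (6, 1), (6, 2), (7, 0), (7, 1), (7, 2), (7, 3)]
Unfold 4 (reflect across v@4): 48 holes -> [(0, 0), (0, 1), (0, 2), (0, 3), (0, 4), (0, 5), (0, 6), (0, 7), (1, 1), (1, 2), (1, 5), (1, 6), (2, 1), (2, 2), (2, 5), (2, 6), (3, 0), (3, 1), (3, 2), (3, 3), (3, 4), (3, 5), (3, 6), (3, 7), (4, 0), (4, 1), (4, 2), (4, 3), (4, 4), (4, 5), (4, 6), (4, 7), (5, 1), (5, 2), (5, 5), (5, 6), (6, 1), (6, 2), (6, 5), (6, 6), (7, 0), (7, 1), (7, 2), (7, 3), (7, 4), (7, 5), (7, 6), (7, 7)]
Unfold 5 (reflect across h@8): 96 holes -> [(0, 0), (0, 1), (0, 2), (0, 3), (0, 4), (0, 5), (0, 6), (0, 7), (1, 1), (1, 2), (1, 5), (1, 6), (2, 1), (2, 2), (2, 5), (2, 6), (3, 0), (3, 1), (3, 2), (3, 3), (3, 4), (3, 5), (3, 6), (3, 7), (4, 0), (4, 1), (4, 2), (4, 3), (4, 4), (4, 5), (4, 6), (4, 7), (5, 1), (5, 2), (5, 5), (5, 6), (6, 1), (6, 2), (6, 5), (6, 6), (7, 0), (7, 1), (7, 2), (7, 3), (7, 4), (7, 5), (7, 6), (7, 7), (8, 0), (8, 1), (8, 2), (8, 3), (8, 4), (8, 5), (8, 6), (8, 7), (9, 1), (9, 2), (9, 5), (9, 6), (10, 1), (10, 2), (10, 5), (10, 6), (11, 0), (11, 1), (11, 2), (11, 3), (11, 4), (11, 5), (11, 6), (11, 7), (12, 0), (12, 1), (12, 2), (12, 3), (12, 4), (12, 5), (12, 6), (12, 7), (13, 1), (13, 2), (13, 5), (13, 6), (14, 1), (14, 2), (14, 5), (14, 6), (15, 0), (15, 1), (15, 2), (15, 3), (15, 4), (15, 5), (15, 6), (15, 7)]

Answer: OOOOOOOO
.OO..OO.
.OO..OO.
OOOOOOOO
OOOOOOOO
.OO..OO.
.OO..OO.
OOOOOOOO
OOOOOOOO
.OO..OO.
.OO..OO.
OOOOOOOO
OOOOOOOO
.OO..OO.
.OO..OO.
OOOOOOOO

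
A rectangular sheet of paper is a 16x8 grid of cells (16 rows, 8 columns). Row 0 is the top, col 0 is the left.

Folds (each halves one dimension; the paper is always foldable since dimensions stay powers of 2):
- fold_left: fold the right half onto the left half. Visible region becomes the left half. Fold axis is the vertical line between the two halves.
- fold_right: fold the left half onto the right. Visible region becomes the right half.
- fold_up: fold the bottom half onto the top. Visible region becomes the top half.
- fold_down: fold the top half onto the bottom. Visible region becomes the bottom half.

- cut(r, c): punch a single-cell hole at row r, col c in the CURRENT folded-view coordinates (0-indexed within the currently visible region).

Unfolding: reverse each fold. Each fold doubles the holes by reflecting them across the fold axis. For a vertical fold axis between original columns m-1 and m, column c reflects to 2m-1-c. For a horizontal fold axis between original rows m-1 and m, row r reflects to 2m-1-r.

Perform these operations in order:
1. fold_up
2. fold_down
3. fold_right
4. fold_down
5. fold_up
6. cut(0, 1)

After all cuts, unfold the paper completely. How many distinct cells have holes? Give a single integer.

Op 1 fold_up: fold axis h@8; visible region now rows[0,8) x cols[0,8) = 8x8
Op 2 fold_down: fold axis h@4; visible region now rows[4,8) x cols[0,8) = 4x8
Op 3 fold_right: fold axis v@4; visible region now rows[4,8) x cols[4,8) = 4x4
Op 4 fold_down: fold axis h@6; visible region now rows[6,8) x cols[4,8) = 2x4
Op 5 fold_up: fold axis h@7; visible region now rows[6,7) x cols[4,8) = 1x4
Op 6 cut(0, 1): punch at orig (6,5); cuts so far [(6, 5)]; region rows[6,7) x cols[4,8) = 1x4
Unfold 1 (reflect across h@7): 2 holes -> [(6, 5), (7, 5)]
Unfold 2 (reflect across h@6): 4 holes -> [(4, 5), (5, 5), (6, 5), (7, 5)]
Unfold 3 (reflect across v@4): 8 holes -> [(4, 2), (4, 5), (5, 2), (5, 5), (6, 2), (6, 5), (7, 2), (7, 5)]
Unfold 4 (reflect across h@4): 16 holes -> [(0, 2), (0, 5), (1, 2), (1, 5), (2, 2), (2, 5), (3, 2), (3, 5), (4, 2), (4, 5), (5, 2), (5, 5), (6, 2), (6, 5), (7, 2), (7, 5)]
Unfold 5 (reflect across h@8): 32 holes -> [(0, 2), (0, 5), (1, 2), (1, 5), (2, 2), (2, 5), (3, 2), (3, 5), (4, 2), (4, 5), (5, 2), (5, 5), (6, 2), (6, 5), (7, 2), (7, 5), (8, 2), (8, 5), (9, 2), (9, 5), (10, 2), (10, 5), (11, 2), (11, 5), (12, 2), (12, 5), (13, 2), (13, 5), (14, 2), (14, 5), (15, 2), (15, 5)]

Answer: 32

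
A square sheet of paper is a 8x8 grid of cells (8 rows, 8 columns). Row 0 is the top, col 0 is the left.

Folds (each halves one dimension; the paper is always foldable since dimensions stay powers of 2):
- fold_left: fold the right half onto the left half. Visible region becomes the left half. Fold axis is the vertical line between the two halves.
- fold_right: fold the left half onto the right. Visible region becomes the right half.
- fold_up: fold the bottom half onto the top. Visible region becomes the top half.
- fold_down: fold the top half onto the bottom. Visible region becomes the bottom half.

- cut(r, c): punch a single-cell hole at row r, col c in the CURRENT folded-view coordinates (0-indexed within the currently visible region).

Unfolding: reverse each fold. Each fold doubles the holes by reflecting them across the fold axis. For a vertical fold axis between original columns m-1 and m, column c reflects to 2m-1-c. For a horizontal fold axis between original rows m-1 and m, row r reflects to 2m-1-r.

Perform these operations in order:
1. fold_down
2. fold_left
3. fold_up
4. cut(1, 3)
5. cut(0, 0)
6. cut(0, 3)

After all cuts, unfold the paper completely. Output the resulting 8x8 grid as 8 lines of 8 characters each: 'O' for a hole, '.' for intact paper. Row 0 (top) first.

Op 1 fold_down: fold axis h@4; visible region now rows[4,8) x cols[0,8) = 4x8
Op 2 fold_left: fold axis v@4; visible region now rows[4,8) x cols[0,4) = 4x4
Op 3 fold_up: fold axis h@6; visible region now rows[4,6) x cols[0,4) = 2x4
Op 4 cut(1, 3): punch at orig (5,3); cuts so far [(5, 3)]; region rows[4,6) x cols[0,4) = 2x4
Op 5 cut(0, 0): punch at orig (4,0); cuts so far [(4, 0), (5, 3)]; region rows[4,6) x cols[0,4) = 2x4
Op 6 cut(0, 3): punch at orig (4,3); cuts so far [(4, 0), (4, 3), (5, 3)]; region rows[4,6) x cols[0,4) = 2x4
Unfold 1 (reflect across h@6): 6 holes -> [(4, 0), (4, 3), (5, 3), (6, 3), (7, 0), (7, 3)]
Unfold 2 (reflect across v@4): 12 holes -> [(4, 0), (4, 3), (4, 4), (4, 7), (5, 3), (5, 4), (6, 3), (6, 4), (7, 0), (7, 3), (7, 4), (7, 7)]
Unfold 3 (reflect across h@4): 24 holes -> [(0, 0), (0, 3), (0, 4), (0, 7), (1, 3), (1, 4), (2, 3), (2, 4), (3, 0), (3, 3), (3, 4), (3, 7), (4, 0), (4, 3), (4, 4), (4, 7), (5, 3), (5, 4), (6, 3), (6, 4), (7, 0), (7, 3), (7, 4), (7, 7)]

Answer: O..OO..O
...OO...
...OO...
O..OO..O
O..OO..O
...OO...
...OO...
O..OO..O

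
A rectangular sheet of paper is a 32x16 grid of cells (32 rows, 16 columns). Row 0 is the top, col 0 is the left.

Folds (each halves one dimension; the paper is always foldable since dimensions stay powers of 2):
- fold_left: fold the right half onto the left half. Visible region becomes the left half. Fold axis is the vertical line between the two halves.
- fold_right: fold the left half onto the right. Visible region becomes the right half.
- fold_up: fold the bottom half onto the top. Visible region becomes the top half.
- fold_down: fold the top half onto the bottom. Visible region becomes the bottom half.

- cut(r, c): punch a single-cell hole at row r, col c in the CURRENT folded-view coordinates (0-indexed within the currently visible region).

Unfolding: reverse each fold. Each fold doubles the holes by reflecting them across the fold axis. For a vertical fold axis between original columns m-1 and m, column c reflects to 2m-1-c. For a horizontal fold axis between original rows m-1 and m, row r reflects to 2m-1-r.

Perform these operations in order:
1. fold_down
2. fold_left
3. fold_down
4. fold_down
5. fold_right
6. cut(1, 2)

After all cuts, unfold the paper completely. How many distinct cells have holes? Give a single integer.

Answer: 32

Derivation:
Op 1 fold_down: fold axis h@16; visible region now rows[16,32) x cols[0,16) = 16x16
Op 2 fold_left: fold axis v@8; visible region now rows[16,32) x cols[0,8) = 16x8
Op 3 fold_down: fold axis h@24; visible region now rows[24,32) x cols[0,8) = 8x8
Op 4 fold_down: fold axis h@28; visible region now rows[28,32) x cols[0,8) = 4x8
Op 5 fold_right: fold axis v@4; visible region now rows[28,32) x cols[4,8) = 4x4
Op 6 cut(1, 2): punch at orig (29,6); cuts so far [(29, 6)]; region rows[28,32) x cols[4,8) = 4x4
Unfold 1 (reflect across v@4): 2 holes -> [(29, 1), (29, 6)]
Unfold 2 (reflect across h@28): 4 holes -> [(26, 1), (26, 6), (29, 1), (29, 6)]
Unfold 3 (reflect across h@24): 8 holes -> [(18, 1), (18, 6), (21, 1), (21, 6), (26, 1), (26, 6), (29, 1), (29, 6)]
Unfold 4 (reflect across v@8): 16 holes -> [(18, 1), (18, 6), (18, 9), (18, 14), (21, 1), (21, 6), (21, 9), (21, 14), (26, 1), (26, 6), (26, 9), (26, 14), (29, 1), (29, 6), (29, 9), (29, 14)]
Unfold 5 (reflect across h@16): 32 holes -> [(2, 1), (2, 6), (2, 9), (2, 14), (5, 1), (5, 6), (5, 9), (5, 14), (10, 1), (10, 6), (10, 9), (10, 14), (13, 1), (13, 6), (13, 9), (13, 14), (18, 1), (18, 6), (18, 9), (18, 14), (21, 1), (21, 6), (21, 9), (21, 14), (26, 1), (26, 6), (26, 9), (26, 14), (29, 1), (29, 6), (29, 9), (29, 14)]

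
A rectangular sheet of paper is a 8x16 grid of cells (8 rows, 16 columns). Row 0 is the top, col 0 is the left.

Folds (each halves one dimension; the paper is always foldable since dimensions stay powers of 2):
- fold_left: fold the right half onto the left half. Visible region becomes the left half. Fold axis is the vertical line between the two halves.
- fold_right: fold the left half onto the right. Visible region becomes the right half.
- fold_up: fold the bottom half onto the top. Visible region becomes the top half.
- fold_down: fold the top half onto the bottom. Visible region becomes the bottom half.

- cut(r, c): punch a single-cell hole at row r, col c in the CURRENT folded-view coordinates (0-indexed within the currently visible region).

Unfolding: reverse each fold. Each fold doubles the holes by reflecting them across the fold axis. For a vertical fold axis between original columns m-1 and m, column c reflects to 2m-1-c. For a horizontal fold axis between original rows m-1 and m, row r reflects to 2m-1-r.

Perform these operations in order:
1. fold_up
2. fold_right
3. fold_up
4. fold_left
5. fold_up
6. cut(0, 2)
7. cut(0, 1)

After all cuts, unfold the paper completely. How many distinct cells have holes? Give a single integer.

Op 1 fold_up: fold axis h@4; visible region now rows[0,4) x cols[0,16) = 4x16
Op 2 fold_right: fold axis v@8; visible region now rows[0,4) x cols[8,16) = 4x8
Op 3 fold_up: fold axis h@2; visible region now rows[0,2) x cols[8,16) = 2x8
Op 4 fold_left: fold axis v@12; visible region now rows[0,2) x cols[8,12) = 2x4
Op 5 fold_up: fold axis h@1; visible region now rows[0,1) x cols[8,12) = 1x4
Op 6 cut(0, 2): punch at orig (0,10); cuts so far [(0, 10)]; region rows[0,1) x cols[8,12) = 1x4
Op 7 cut(0, 1): punch at orig (0,9); cuts so far [(0, 9), (0, 10)]; region rows[0,1) x cols[8,12) = 1x4
Unfold 1 (reflect across h@1): 4 holes -> [(0, 9), (0, 10), (1, 9), (1, 10)]
Unfold 2 (reflect across v@12): 8 holes -> [(0, 9), (0, 10), (0, 13), (0, 14), (1, 9), (1, 10), (1, 13), (1, 14)]
Unfold 3 (reflect across h@2): 16 holes -> [(0, 9), (0, 10), (0, 13), (0, 14), (1, 9), (1, 10), (1, 13), (1, 14), (2, 9), (2, 10), (2, 13), (2, 14), (3, 9), (3, 10), (3, 13), (3, 14)]
Unfold 4 (reflect across v@8): 32 holes -> [(0, 1), (0, 2), (0, 5), (0, 6), (0, 9), (0, 10), (0, 13), (0, 14), (1, 1), (1, 2), (1, 5), (1, 6), (1, 9), (1, 10), (1, 13), (1, 14), (2, 1), (2, 2), (2, 5), (2, 6), (2, 9), (2, 10), (2, 13), (2, 14), (3, 1), (3, 2), (3, 5), (3, 6), (3, 9), (3, 10), (3, 13), (3, 14)]
Unfold 5 (reflect across h@4): 64 holes -> [(0, 1), (0, 2), (0, 5), (0, 6), (0, 9), (0, 10), (0, 13), (0, 14), (1, 1), (1, 2), (1, 5), (1, 6), (1, 9), (1, 10), (1, 13), (1, 14), (2, 1), (2, 2), (2, 5), (2, 6), (2, 9), (2, 10), (2, 13), (2, 14), (3, 1), (3, 2), (3, 5), (3, 6), (3, 9), (3, 10), (3, 13), (3, 14), (4, 1), (4, 2), (4, 5), (4, 6), (4, 9), (4, 10), (4, 13), (4, 14), (5, 1), (5, 2), (5, 5), (5, 6), (5, 9), (5, 10), (5, 13), (5, 14), (6, 1), (6, 2), (6, 5), (6, 6), (6, 9), (6, 10), (6, 13), (6, 14), (7, 1), (7, 2), (7, 5), (7, 6), (7, 9), (7, 10), (7, 13), (7, 14)]

Answer: 64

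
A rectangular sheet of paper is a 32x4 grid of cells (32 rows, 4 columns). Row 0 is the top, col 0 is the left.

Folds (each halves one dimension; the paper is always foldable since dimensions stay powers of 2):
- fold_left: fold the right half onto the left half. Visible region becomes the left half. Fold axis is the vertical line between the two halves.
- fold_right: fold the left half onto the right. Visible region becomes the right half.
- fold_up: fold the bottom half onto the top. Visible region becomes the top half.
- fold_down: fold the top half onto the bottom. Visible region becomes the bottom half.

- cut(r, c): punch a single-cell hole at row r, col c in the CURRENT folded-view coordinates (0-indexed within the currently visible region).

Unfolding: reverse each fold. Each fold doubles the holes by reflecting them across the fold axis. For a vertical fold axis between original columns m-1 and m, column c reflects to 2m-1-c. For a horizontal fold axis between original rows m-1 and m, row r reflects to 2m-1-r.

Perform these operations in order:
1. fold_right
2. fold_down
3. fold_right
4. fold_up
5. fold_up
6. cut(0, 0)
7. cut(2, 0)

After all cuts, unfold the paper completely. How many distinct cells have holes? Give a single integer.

Answer: 64

Derivation:
Op 1 fold_right: fold axis v@2; visible region now rows[0,32) x cols[2,4) = 32x2
Op 2 fold_down: fold axis h@16; visible region now rows[16,32) x cols[2,4) = 16x2
Op 3 fold_right: fold axis v@3; visible region now rows[16,32) x cols[3,4) = 16x1
Op 4 fold_up: fold axis h@24; visible region now rows[16,24) x cols[3,4) = 8x1
Op 5 fold_up: fold axis h@20; visible region now rows[16,20) x cols[3,4) = 4x1
Op 6 cut(0, 0): punch at orig (16,3); cuts so far [(16, 3)]; region rows[16,20) x cols[3,4) = 4x1
Op 7 cut(2, 0): punch at orig (18,3); cuts so far [(16, 3), (18, 3)]; region rows[16,20) x cols[3,4) = 4x1
Unfold 1 (reflect across h@20): 4 holes -> [(16, 3), (18, 3), (21, 3), (23, 3)]
Unfold 2 (reflect across h@24): 8 holes -> [(16, 3), (18, 3), (21, 3), (23, 3), (24, 3), (26, 3), (29, 3), (31, 3)]
Unfold 3 (reflect across v@3): 16 holes -> [(16, 2), (16, 3), (18, 2), (18, 3), (21, 2), (21, 3), (23, 2), (23, 3), (24, 2), (24, 3), (26, 2), (26, 3), (29, 2), (29, 3), (31, 2), (31, 3)]
Unfold 4 (reflect across h@16): 32 holes -> [(0, 2), (0, 3), (2, 2), (2, 3), (5, 2), (5, 3), (7, 2), (7, 3), (8, 2), (8, 3), (10, 2), (10, 3), (13, 2), (13, 3), (15, 2), (15, 3), (16, 2), (16, 3), (18, 2), (18, 3), (21, 2), (21, 3), (23, 2), (23, 3), (24, 2), (24, 3), (26, 2), (26, 3), (29, 2), (29, 3), (31, 2), (31, 3)]
Unfold 5 (reflect across v@2): 64 holes -> [(0, 0), (0, 1), (0, 2), (0, 3), (2, 0), (2, 1), (2, 2), (2, 3), (5, 0), (5, 1), (5, 2), (5, 3), (7, 0), (7, 1), (7, 2), (7, 3), (8, 0), (8, 1), (8, 2), (8, 3), (10, 0), (10, 1), (10, 2), (10, 3), (13, 0), (13, 1), (13, 2), (13, 3), (15, 0), (15, 1), (15, 2), (15, 3), (16, 0), (16, 1), (16, 2), (16, 3), (18, 0), (18, 1), (18, 2), (18, 3), (21, 0), (21, 1), (21, 2), (21, 3), (23, 0), (23, 1), (23, 2), (23, 3), (24, 0), (24, 1), (24, 2), (24, 3), (26, 0), (26, 1), (26, 2), (26, 3), (29, 0), (29, 1), (29, 2), (29, 3), (31, 0), (31, 1), (31, 2), (31, 3)]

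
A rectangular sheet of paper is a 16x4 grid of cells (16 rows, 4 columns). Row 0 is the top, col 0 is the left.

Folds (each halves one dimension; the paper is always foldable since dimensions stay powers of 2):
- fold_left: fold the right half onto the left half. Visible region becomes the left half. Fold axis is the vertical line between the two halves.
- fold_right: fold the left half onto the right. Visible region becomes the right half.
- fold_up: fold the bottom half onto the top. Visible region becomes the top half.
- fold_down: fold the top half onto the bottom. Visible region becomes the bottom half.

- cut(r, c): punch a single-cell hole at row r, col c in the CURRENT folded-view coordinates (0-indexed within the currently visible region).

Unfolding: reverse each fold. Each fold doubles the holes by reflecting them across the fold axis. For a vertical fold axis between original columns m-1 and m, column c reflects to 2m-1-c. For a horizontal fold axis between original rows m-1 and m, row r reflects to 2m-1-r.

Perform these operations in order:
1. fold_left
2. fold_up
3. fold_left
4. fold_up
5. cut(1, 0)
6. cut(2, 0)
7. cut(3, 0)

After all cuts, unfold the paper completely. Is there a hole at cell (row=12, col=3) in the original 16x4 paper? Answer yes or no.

Op 1 fold_left: fold axis v@2; visible region now rows[0,16) x cols[0,2) = 16x2
Op 2 fold_up: fold axis h@8; visible region now rows[0,8) x cols[0,2) = 8x2
Op 3 fold_left: fold axis v@1; visible region now rows[0,8) x cols[0,1) = 8x1
Op 4 fold_up: fold axis h@4; visible region now rows[0,4) x cols[0,1) = 4x1
Op 5 cut(1, 0): punch at orig (1,0); cuts so far [(1, 0)]; region rows[0,4) x cols[0,1) = 4x1
Op 6 cut(2, 0): punch at orig (2,0); cuts so far [(1, 0), (2, 0)]; region rows[0,4) x cols[0,1) = 4x1
Op 7 cut(3, 0): punch at orig (3,0); cuts so far [(1, 0), (2, 0), (3, 0)]; region rows[0,4) x cols[0,1) = 4x1
Unfold 1 (reflect across h@4): 6 holes -> [(1, 0), (2, 0), (3, 0), (4, 0), (5, 0), (6, 0)]
Unfold 2 (reflect across v@1): 12 holes -> [(1, 0), (1, 1), (2, 0), (2, 1), (3, 0), (3, 1), (4, 0), (4, 1), (5, 0), (5, 1), (6, 0), (6, 1)]
Unfold 3 (reflect across h@8): 24 holes -> [(1, 0), (1, 1), (2, 0), (2, 1), (3, 0), (3, 1), (4, 0), (4, 1), (5, 0), (5, 1), (6, 0), (6, 1), (9, 0), (9, 1), (10, 0), (10, 1), (11, 0), (11, 1), (12, 0), (12, 1), (13, 0), (13, 1), (14, 0), (14, 1)]
Unfold 4 (reflect across v@2): 48 holes -> [(1, 0), (1, 1), (1, 2), (1, 3), (2, 0), (2, 1), (2, 2), (2, 3), (3, 0), (3, 1), (3, 2), (3, 3), (4, 0), (4, 1), (4, 2), (4, 3), (5, 0), (5, 1), (5, 2), (5, 3), (6, 0), (6, 1), (6, 2), (6, 3), (9, 0), (9, 1), (9, 2), (9, 3), (10, 0), (10, 1), (10, 2), (10, 3), (11, 0), (11, 1), (11, 2), (11, 3), (12, 0), (12, 1), (12, 2), (12, 3), (13, 0), (13, 1), (13, 2), (13, 3), (14, 0), (14, 1), (14, 2), (14, 3)]
Holes: [(1, 0), (1, 1), (1, 2), (1, 3), (2, 0), (2, 1), (2, 2), (2, 3), (3, 0), (3, 1), (3, 2), (3, 3), (4, 0), (4, 1), (4, 2), (4, 3), (5, 0), (5, 1), (5, 2), (5, 3), (6, 0), (6, 1), (6, 2), (6, 3), (9, 0), (9, 1), (9, 2), (9, 3), (10, 0), (10, 1), (10, 2), (10, 3), (11, 0), (11, 1), (11, 2), (11, 3), (12, 0), (12, 1), (12, 2), (12, 3), (13, 0), (13, 1), (13, 2), (13, 3), (14, 0), (14, 1), (14, 2), (14, 3)]

Answer: yes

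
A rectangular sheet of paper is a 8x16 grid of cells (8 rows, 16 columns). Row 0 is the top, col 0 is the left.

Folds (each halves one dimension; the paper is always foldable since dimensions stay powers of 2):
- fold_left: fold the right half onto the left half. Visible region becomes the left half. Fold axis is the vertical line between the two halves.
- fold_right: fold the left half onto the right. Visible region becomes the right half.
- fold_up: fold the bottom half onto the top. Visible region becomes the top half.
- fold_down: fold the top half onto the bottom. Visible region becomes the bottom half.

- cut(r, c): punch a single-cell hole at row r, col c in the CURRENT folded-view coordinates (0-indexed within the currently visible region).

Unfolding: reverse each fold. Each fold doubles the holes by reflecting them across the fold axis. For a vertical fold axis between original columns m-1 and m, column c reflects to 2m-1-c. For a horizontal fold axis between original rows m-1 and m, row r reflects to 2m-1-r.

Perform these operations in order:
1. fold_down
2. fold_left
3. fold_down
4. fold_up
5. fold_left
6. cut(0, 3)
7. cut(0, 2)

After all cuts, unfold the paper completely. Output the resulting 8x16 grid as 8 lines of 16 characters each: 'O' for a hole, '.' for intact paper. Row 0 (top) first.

Answer: ..OOOO....OOOO..
..OOOO....OOOO..
..OOOO....OOOO..
..OOOO....OOOO..
..OOOO....OOOO..
..OOOO....OOOO..
..OOOO....OOOO..
..OOOO....OOOO..

Derivation:
Op 1 fold_down: fold axis h@4; visible region now rows[4,8) x cols[0,16) = 4x16
Op 2 fold_left: fold axis v@8; visible region now rows[4,8) x cols[0,8) = 4x8
Op 3 fold_down: fold axis h@6; visible region now rows[6,8) x cols[0,8) = 2x8
Op 4 fold_up: fold axis h@7; visible region now rows[6,7) x cols[0,8) = 1x8
Op 5 fold_left: fold axis v@4; visible region now rows[6,7) x cols[0,4) = 1x4
Op 6 cut(0, 3): punch at orig (6,3); cuts so far [(6, 3)]; region rows[6,7) x cols[0,4) = 1x4
Op 7 cut(0, 2): punch at orig (6,2); cuts so far [(6, 2), (6, 3)]; region rows[6,7) x cols[0,4) = 1x4
Unfold 1 (reflect across v@4): 4 holes -> [(6, 2), (6, 3), (6, 4), (6, 5)]
Unfold 2 (reflect across h@7): 8 holes -> [(6, 2), (6, 3), (6, 4), (6, 5), (7, 2), (7, 3), (7, 4), (7, 5)]
Unfold 3 (reflect across h@6): 16 holes -> [(4, 2), (4, 3), (4, 4), (4, 5), (5, 2), (5, 3), (5, 4), (5, 5), (6, 2), (6, 3), (6, 4), (6, 5), (7, 2), (7, 3), (7, 4), (7, 5)]
Unfold 4 (reflect across v@8): 32 holes -> [(4, 2), (4, 3), (4, 4), (4, 5), (4, 10), (4, 11), (4, 12), (4, 13), (5, 2), (5, 3), (5, 4), (5, 5), (5, 10), (5, 11), (5, 12), (5, 13), (6, 2), (6, 3), (6, 4), (6, 5), (6, 10), (6, 11), (6, 12), (6, 13), (7, 2), (7, 3), (7, 4), (7, 5), (7, 10), (7, 11), (7, 12), (7, 13)]
Unfold 5 (reflect across h@4): 64 holes -> [(0, 2), (0, 3), (0, 4), (0, 5), (0, 10), (0, 11), (0, 12), (0, 13), (1, 2), (1, 3), (1, 4), (1, 5), (1, 10), (1, 11), (1, 12), (1, 13), (2, 2), (2, 3), (2, 4), (2, 5), (2, 10), (2, 11), (2, 12), (2, 13), (3, 2), (3, 3), (3, 4), (3, 5), (3, 10), (3, 11), (3, 12), (3, 13), (4, 2), (4, 3), (4, 4), (4, 5), (4, 10), (4, 11), (4, 12), (4, 13), (5, 2), (5, 3), (5, 4), (5, 5), (5, 10), (5, 11), (5, 12), (5, 13), (6, 2), (6, 3), (6, 4), (6, 5), (6, 10), (6, 11), (6, 12), (6, 13), (7, 2), (7, 3), (7, 4), (7, 5), (7, 10), (7, 11), (7, 12), (7, 13)]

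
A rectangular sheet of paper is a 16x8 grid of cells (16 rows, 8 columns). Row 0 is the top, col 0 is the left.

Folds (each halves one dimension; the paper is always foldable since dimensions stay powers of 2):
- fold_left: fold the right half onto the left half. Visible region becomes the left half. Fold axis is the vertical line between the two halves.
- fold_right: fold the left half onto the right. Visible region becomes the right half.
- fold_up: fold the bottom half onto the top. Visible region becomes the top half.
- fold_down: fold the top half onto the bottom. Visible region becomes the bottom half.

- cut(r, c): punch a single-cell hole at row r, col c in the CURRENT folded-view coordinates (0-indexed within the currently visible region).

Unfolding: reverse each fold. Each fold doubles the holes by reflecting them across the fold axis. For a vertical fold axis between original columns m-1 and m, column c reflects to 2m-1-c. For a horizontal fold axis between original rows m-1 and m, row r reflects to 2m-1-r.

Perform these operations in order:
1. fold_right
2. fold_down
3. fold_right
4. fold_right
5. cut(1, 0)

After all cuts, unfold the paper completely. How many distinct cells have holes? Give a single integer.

Answer: 16

Derivation:
Op 1 fold_right: fold axis v@4; visible region now rows[0,16) x cols[4,8) = 16x4
Op 2 fold_down: fold axis h@8; visible region now rows[8,16) x cols[4,8) = 8x4
Op 3 fold_right: fold axis v@6; visible region now rows[8,16) x cols[6,8) = 8x2
Op 4 fold_right: fold axis v@7; visible region now rows[8,16) x cols[7,8) = 8x1
Op 5 cut(1, 0): punch at orig (9,7); cuts so far [(9, 7)]; region rows[8,16) x cols[7,8) = 8x1
Unfold 1 (reflect across v@7): 2 holes -> [(9, 6), (9, 7)]
Unfold 2 (reflect across v@6): 4 holes -> [(9, 4), (9, 5), (9, 6), (9, 7)]
Unfold 3 (reflect across h@8): 8 holes -> [(6, 4), (6, 5), (6, 6), (6, 7), (9, 4), (9, 5), (9, 6), (9, 7)]
Unfold 4 (reflect across v@4): 16 holes -> [(6, 0), (6, 1), (6, 2), (6, 3), (6, 4), (6, 5), (6, 6), (6, 7), (9, 0), (9, 1), (9, 2), (9, 3), (9, 4), (9, 5), (9, 6), (9, 7)]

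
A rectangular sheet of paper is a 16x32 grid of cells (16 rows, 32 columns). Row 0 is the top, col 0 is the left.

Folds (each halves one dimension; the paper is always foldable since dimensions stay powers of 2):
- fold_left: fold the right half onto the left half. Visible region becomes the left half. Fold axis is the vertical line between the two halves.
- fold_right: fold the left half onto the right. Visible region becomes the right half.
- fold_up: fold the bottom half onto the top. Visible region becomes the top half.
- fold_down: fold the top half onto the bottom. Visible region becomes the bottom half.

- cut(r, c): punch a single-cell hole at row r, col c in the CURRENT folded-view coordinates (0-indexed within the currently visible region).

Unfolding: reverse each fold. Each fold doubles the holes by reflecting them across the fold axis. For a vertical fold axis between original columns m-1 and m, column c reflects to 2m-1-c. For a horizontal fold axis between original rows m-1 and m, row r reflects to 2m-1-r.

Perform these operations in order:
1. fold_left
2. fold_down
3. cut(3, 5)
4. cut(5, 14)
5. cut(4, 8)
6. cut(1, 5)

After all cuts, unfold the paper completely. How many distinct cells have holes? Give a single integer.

Op 1 fold_left: fold axis v@16; visible region now rows[0,16) x cols[0,16) = 16x16
Op 2 fold_down: fold axis h@8; visible region now rows[8,16) x cols[0,16) = 8x16
Op 3 cut(3, 5): punch at orig (11,5); cuts so far [(11, 5)]; region rows[8,16) x cols[0,16) = 8x16
Op 4 cut(5, 14): punch at orig (13,14); cuts so far [(11, 5), (13, 14)]; region rows[8,16) x cols[0,16) = 8x16
Op 5 cut(4, 8): punch at orig (12,8); cuts so far [(11, 5), (12, 8), (13, 14)]; region rows[8,16) x cols[0,16) = 8x16
Op 6 cut(1, 5): punch at orig (9,5); cuts so far [(9, 5), (11, 5), (12, 8), (13, 14)]; region rows[8,16) x cols[0,16) = 8x16
Unfold 1 (reflect across h@8): 8 holes -> [(2, 14), (3, 8), (4, 5), (6, 5), (9, 5), (11, 5), (12, 8), (13, 14)]
Unfold 2 (reflect across v@16): 16 holes -> [(2, 14), (2, 17), (3, 8), (3, 23), (4, 5), (4, 26), (6, 5), (6, 26), (9, 5), (9, 26), (11, 5), (11, 26), (12, 8), (12, 23), (13, 14), (13, 17)]

Answer: 16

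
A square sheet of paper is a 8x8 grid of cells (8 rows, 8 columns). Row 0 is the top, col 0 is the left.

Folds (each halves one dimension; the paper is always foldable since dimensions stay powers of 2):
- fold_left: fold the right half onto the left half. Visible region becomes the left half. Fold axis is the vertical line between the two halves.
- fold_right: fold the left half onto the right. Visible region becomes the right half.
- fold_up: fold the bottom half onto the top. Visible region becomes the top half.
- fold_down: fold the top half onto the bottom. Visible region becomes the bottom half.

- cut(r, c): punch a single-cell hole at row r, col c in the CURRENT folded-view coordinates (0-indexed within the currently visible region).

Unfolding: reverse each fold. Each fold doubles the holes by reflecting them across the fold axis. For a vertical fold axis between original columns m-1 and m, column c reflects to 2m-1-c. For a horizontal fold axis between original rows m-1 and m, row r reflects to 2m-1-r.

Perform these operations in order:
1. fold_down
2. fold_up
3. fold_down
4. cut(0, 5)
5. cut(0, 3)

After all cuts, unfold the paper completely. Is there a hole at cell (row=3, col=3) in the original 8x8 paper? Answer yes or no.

Answer: yes

Derivation:
Op 1 fold_down: fold axis h@4; visible region now rows[4,8) x cols[0,8) = 4x8
Op 2 fold_up: fold axis h@6; visible region now rows[4,6) x cols[0,8) = 2x8
Op 3 fold_down: fold axis h@5; visible region now rows[5,6) x cols[0,8) = 1x8
Op 4 cut(0, 5): punch at orig (5,5); cuts so far [(5, 5)]; region rows[5,6) x cols[0,8) = 1x8
Op 5 cut(0, 3): punch at orig (5,3); cuts so far [(5, 3), (5, 5)]; region rows[5,6) x cols[0,8) = 1x8
Unfold 1 (reflect across h@5): 4 holes -> [(4, 3), (4, 5), (5, 3), (5, 5)]
Unfold 2 (reflect across h@6): 8 holes -> [(4, 3), (4, 5), (5, 3), (5, 5), (6, 3), (6, 5), (7, 3), (7, 5)]
Unfold 3 (reflect across h@4): 16 holes -> [(0, 3), (0, 5), (1, 3), (1, 5), (2, 3), (2, 5), (3, 3), (3, 5), (4, 3), (4, 5), (5, 3), (5, 5), (6, 3), (6, 5), (7, 3), (7, 5)]
Holes: [(0, 3), (0, 5), (1, 3), (1, 5), (2, 3), (2, 5), (3, 3), (3, 5), (4, 3), (4, 5), (5, 3), (5, 5), (6, 3), (6, 5), (7, 3), (7, 5)]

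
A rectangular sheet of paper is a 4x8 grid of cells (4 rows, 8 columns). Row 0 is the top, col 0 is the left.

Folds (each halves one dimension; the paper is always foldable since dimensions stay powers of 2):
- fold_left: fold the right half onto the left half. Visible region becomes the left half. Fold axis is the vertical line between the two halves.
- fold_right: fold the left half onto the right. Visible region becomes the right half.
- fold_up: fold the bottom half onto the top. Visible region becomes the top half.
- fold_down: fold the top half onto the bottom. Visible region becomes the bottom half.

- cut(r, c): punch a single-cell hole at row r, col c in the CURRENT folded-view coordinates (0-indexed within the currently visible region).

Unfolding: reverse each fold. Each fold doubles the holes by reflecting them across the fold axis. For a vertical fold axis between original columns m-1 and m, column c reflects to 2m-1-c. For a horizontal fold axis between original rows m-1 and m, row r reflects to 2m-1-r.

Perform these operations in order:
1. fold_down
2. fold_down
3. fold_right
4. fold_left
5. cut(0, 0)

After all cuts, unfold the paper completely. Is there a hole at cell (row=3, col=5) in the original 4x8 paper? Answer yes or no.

Op 1 fold_down: fold axis h@2; visible region now rows[2,4) x cols[0,8) = 2x8
Op 2 fold_down: fold axis h@3; visible region now rows[3,4) x cols[0,8) = 1x8
Op 3 fold_right: fold axis v@4; visible region now rows[3,4) x cols[4,8) = 1x4
Op 4 fold_left: fold axis v@6; visible region now rows[3,4) x cols[4,6) = 1x2
Op 5 cut(0, 0): punch at orig (3,4); cuts so far [(3, 4)]; region rows[3,4) x cols[4,6) = 1x2
Unfold 1 (reflect across v@6): 2 holes -> [(3, 4), (3, 7)]
Unfold 2 (reflect across v@4): 4 holes -> [(3, 0), (3, 3), (3, 4), (3, 7)]
Unfold 3 (reflect across h@3): 8 holes -> [(2, 0), (2, 3), (2, 4), (2, 7), (3, 0), (3, 3), (3, 4), (3, 7)]
Unfold 4 (reflect across h@2): 16 holes -> [(0, 0), (0, 3), (0, 4), (0, 7), (1, 0), (1, 3), (1, 4), (1, 7), (2, 0), (2, 3), (2, 4), (2, 7), (3, 0), (3, 3), (3, 4), (3, 7)]
Holes: [(0, 0), (0, 3), (0, 4), (0, 7), (1, 0), (1, 3), (1, 4), (1, 7), (2, 0), (2, 3), (2, 4), (2, 7), (3, 0), (3, 3), (3, 4), (3, 7)]

Answer: no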